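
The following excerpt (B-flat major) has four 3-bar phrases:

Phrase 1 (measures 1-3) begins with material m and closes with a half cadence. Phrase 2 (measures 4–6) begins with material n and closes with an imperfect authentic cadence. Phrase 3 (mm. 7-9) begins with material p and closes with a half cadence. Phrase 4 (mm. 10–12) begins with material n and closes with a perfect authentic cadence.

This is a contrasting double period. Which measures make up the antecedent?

In a double period the first pair of phrases (ending imperfect authentic cadence) is the large antecedent and the second pair (ending perfect authentic cadence) is the large consequent; the antecedent is measures 1–6.

measures 1–6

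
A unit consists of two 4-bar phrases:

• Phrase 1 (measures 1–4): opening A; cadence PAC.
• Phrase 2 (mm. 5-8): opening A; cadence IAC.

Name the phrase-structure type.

phrase group

The second phrase closes with an imperfect authentic cadence, which is not stronger than the first phrase's perfect authentic cadence; without a weak→strong cadential pair there is no antecedent–consequent relationship, so this is a phrase group rather than a period.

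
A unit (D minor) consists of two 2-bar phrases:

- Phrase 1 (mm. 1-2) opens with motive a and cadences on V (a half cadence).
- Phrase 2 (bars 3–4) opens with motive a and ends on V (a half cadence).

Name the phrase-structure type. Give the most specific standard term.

repeated phrase

Both phrases have the same opening (a) and the same cadence (half cadence): the second is a restatement, not a consequent, so this is a repeated phrase rather than a period.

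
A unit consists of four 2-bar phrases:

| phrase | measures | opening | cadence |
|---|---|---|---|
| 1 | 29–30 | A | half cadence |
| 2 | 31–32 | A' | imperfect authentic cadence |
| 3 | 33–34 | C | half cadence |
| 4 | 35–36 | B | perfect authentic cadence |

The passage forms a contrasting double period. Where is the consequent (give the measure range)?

In a double period the four phrases pair into a large antecedent (phrases 1–2, ending imperfect authentic cadence) and a large consequent (phrases 3–4, ending perfect authentic cadence). The consequent spans measures 33-36.

measures 33–36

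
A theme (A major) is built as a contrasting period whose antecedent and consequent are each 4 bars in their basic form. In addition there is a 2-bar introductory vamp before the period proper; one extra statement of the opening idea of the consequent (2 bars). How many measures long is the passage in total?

Basic contrasting period: 4 + 4 = 8 bars.
8 (basic form) + 2 (introduction) + 2 (extra statement) = 12.

12 measures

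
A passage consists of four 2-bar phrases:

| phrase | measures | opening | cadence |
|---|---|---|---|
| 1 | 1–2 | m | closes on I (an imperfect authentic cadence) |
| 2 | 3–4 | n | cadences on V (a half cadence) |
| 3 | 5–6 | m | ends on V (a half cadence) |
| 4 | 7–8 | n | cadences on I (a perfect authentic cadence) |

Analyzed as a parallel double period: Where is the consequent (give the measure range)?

measures 5–8

In a double period the four phrases pair into a large antecedent (phrases 1–2, ending half cadence) and a large consequent (phrases 3–4, ending perfect authentic cadence). The consequent spans bars 5-8.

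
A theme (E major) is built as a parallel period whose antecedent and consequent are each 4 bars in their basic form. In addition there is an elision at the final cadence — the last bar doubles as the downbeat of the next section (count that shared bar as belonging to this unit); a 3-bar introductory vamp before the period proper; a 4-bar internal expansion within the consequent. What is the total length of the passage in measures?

Basic parallel period: 4 + 4 = 8 bars.
8 (basic form) + 3 (introduction) + 4 (internal expansion) = 15.
The elision shares a bar with the next section but does not change this unit's count.

15 measures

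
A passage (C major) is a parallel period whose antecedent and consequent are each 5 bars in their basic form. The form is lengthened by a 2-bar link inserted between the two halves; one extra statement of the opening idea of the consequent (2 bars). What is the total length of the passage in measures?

Basic parallel period: 5 + 5 = 10 bars.
10 (basic form) + 2 (link) + 2 (extra statement) = 14.

14 measures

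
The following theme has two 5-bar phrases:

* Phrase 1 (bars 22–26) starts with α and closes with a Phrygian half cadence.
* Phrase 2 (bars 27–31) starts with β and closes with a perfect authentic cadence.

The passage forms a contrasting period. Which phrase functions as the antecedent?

phrase 1

The phrase ending with the weaker cadence (Phrygian half cadence) is the antecedent; the one ending more conclusively (perfect authentic cadence) is the consequent. The antecedent is phrase 1.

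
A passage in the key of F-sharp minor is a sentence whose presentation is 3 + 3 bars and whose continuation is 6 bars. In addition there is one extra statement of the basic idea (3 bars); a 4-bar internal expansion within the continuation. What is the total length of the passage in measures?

19 measures

Basic sentence: 3 + 3 + 6 = 12 bars.
12 (basic form) + 3 (extra statement) + 4 (internal expansion) = 19.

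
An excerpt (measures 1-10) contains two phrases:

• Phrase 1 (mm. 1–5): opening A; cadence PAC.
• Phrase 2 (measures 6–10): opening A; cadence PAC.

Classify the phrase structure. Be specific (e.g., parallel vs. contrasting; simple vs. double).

repeated phrase

Both phrases have the same opening (A) and the same cadence (perfect authentic cadence): the second is a restatement, not a consequent, so this is a repeated phrase rather than a period.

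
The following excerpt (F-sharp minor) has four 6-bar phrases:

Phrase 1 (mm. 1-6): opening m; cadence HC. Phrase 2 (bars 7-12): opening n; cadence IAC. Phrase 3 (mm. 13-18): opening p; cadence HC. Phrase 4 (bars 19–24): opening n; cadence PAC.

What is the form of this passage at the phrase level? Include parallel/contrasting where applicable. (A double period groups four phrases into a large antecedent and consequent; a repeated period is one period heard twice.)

Four phrases in two halves: the first half (measures 1–12) ends with an imperfect authentic cadence, the second (bars 13–24) with a perfect authentic cadence — a large antecedent–consequent pair, i.e. a double period.
Phrase 3 begins with different material from phrase 1, making it contrasting.

contrasting double period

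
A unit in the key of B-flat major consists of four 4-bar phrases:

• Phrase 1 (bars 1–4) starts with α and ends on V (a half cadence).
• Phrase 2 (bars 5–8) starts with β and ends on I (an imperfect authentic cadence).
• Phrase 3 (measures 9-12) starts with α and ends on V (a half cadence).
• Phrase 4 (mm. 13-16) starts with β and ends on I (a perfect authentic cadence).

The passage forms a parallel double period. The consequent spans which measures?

measures 9–16

In a double period the four phrases pair into a large antecedent (phrases 1–2, ending imperfect authentic cadence) and a large consequent (phrases 3–4, ending perfect authentic cadence). The consequent spans bars 9–16.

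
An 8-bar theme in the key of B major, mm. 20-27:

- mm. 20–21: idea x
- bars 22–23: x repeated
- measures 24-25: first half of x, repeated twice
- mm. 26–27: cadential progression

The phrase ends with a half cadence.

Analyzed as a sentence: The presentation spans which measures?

The presentation of a sentence is the basic idea (bars 20-21) plus its repetition (mm. 22–23); the presentation is therefore bars 20–23.

measures 20–23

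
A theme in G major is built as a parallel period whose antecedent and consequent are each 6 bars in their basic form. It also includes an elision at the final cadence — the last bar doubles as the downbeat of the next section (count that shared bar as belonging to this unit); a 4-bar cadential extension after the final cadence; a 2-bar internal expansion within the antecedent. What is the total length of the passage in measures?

18 measures

Basic parallel period: 6 + 6 = 12 bars.
12 (basic form) + 4 (cadential extension) + 2 (internal expansion) = 18.
The elision shares a bar with the next section but does not change this unit's count.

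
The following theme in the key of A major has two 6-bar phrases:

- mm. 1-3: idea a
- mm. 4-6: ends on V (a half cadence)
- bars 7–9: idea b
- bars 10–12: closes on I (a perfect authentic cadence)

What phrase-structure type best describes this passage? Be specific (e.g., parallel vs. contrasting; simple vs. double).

Phrase 1 ends with a half cadence (weaker) and phrase 2 with a perfect authentic cadence (stronger): antecedent + consequent = a period.
The two phrases open with different material (a / b), so the period is contrasting.

contrasting period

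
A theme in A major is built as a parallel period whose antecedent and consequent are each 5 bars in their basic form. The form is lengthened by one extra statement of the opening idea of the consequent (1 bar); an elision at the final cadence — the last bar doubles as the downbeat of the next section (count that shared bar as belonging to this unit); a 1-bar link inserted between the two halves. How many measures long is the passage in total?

12 measures

Basic parallel period: 5 + 5 = 10 bars.
10 (basic form) + 1 (extra statement) + 1 (link) = 12.
The elision shares a bar with the next section but does not change this unit's count.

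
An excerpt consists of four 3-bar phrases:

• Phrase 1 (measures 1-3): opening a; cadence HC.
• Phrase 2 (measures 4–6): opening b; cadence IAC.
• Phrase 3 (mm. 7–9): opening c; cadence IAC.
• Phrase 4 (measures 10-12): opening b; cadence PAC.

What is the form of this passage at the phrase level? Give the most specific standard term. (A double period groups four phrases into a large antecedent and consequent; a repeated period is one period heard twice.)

Four phrases in two halves: the first half (mm. 1–6) ends with an imperfect authentic cadence, the second (mm. 7–12) with a perfect authentic cadence — a large antecedent–consequent pair, i.e. a double period.
Phrase 3 begins with different material from phrase 1, making it contrasting.

contrasting double period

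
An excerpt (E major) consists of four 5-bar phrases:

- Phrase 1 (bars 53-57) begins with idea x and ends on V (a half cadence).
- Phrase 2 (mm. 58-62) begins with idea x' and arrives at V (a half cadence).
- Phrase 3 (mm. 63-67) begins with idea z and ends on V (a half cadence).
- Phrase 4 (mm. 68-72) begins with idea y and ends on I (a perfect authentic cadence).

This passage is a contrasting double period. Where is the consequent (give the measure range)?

In a double period the four phrases pair into a large antecedent (phrases 1–2, ending half cadence) and a large consequent (phrases 3–4, ending perfect authentic cadence). The consequent spans mm. 63-72.

measures 63–72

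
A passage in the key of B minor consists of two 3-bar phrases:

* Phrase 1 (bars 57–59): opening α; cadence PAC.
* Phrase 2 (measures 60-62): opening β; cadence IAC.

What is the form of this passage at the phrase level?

phrase group

The second phrase closes with an imperfect authentic cadence, which is not stronger than the first phrase's perfect authentic cadence; without a weak→strong cadential pair there is no antecedent–consequent relationship, so this is a phrase group rather than a period.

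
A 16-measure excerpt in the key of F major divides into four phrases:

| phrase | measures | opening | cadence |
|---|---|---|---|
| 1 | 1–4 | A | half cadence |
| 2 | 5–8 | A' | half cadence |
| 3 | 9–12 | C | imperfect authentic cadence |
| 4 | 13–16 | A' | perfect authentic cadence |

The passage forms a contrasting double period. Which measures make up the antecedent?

In a double period the four phrases pair into a large antecedent (phrases 1–2, ending half cadence) and a large consequent (phrases 3–4, ending perfect authentic cadence). The antecedent spans mm. 1-8.

measures 1–8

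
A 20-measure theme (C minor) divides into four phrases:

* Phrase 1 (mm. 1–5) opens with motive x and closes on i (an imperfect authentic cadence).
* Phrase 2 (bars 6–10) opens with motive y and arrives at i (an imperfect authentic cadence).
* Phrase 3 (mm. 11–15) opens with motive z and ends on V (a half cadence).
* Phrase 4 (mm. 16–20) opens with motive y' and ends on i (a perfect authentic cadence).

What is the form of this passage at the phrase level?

Four phrases in two halves: the first half (measures 1–10) ends with an imperfect authentic cadence, the second (measures 11–20) with a perfect authentic cadence — a large antecedent–consequent pair, i.e. a double period.
Phrase 3 begins with different material from phrase 1, making it contrasting.

contrasting double period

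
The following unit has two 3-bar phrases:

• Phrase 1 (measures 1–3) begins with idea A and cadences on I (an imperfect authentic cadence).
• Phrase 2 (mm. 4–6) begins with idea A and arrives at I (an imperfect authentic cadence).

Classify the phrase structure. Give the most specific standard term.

repeated phrase

Both phrases have the same opening (A) and the same cadence (imperfect authentic cadence): the second is a restatement, not a consequent, so this is a repeated phrase rather than a period.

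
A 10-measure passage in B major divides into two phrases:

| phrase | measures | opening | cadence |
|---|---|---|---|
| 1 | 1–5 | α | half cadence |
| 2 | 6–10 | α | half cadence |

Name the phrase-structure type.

Both phrases have the same opening (α) and the same cadence (half cadence): the second is a restatement, not a consequent, so this is a repeated phrase rather than a period.

repeated phrase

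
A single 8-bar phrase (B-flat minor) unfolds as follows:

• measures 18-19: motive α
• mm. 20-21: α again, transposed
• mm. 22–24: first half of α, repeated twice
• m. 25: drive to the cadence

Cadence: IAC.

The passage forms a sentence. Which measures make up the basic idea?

The presentation of a sentence is the basic idea (measures 18-19) plus its repetition (measures 20-21); the basic idea is therefore mm. 18–19.

measures 18–19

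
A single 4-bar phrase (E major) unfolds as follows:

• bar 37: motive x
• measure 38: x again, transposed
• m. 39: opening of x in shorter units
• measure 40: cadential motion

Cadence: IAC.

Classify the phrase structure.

sentence

Basic idea (m. 37) + its repetition (m. 38) form the presentation; fragmentation and cadence (measures 39–40) form the continuation — the 4-bar whole is a sentence.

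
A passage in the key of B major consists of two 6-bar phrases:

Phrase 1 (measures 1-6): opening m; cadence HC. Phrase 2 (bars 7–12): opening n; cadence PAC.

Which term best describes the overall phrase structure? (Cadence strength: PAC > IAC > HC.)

Phrase 1 ends with a half cadence (weaker) and phrase 2 with a perfect authentic cadence (stronger): antecedent + consequent = a period.
The two phrases open with different material (m / n), so the period is contrasting.

contrasting period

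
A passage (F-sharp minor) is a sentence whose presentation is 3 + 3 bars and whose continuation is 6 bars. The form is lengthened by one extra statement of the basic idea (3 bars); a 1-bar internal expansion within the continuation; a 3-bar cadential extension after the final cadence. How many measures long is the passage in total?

19 measures

Basic sentence: 3 + 3 + 6 = 12 bars.
12 (basic form) + 3 (extra statement) + 1 (internal expansion) + 3 (cadential extension) = 19.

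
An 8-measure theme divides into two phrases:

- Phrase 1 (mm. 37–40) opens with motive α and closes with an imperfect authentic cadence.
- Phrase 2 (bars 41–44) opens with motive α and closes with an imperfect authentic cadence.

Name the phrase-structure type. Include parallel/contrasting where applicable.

Both phrases have the same opening (α) and the same cadence (imperfect authentic cadence): the second is a restatement, not a consequent, so this is a repeated phrase rather than a period.

repeated phrase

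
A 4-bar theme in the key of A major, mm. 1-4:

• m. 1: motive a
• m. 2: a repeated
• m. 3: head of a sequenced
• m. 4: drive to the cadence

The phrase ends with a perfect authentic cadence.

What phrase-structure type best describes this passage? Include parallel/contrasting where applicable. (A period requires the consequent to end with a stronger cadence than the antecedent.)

sentence

Basic idea (m. 1) + its repetition (bar 2) form the presentation; fragmentation and cadence (mm. 3–4) form the continuation — the 4-bar whole is a sentence.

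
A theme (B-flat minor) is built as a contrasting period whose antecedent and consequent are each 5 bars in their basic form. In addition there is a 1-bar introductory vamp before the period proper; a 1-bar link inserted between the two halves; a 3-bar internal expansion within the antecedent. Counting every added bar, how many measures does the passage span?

15 measures

Basic contrasting period: 5 + 5 = 10 bars.
10 (basic form) + 1 (introduction) + 1 (link) + 3 (internal expansion) = 15.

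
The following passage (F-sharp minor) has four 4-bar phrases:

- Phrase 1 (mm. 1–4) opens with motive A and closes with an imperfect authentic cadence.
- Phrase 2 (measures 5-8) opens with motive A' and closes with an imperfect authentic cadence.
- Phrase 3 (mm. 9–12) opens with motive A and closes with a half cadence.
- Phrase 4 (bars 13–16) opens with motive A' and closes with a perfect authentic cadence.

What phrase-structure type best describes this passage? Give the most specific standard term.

Four phrases in two halves: the first half (measures 1–8) ends with an imperfect authentic cadence, the second (mm. 9-16) with a perfect authentic cadence — a large antecedent–consequent pair, i.e. a double period.
Phrase 3 begins with the same material as phrase 1, making it parallel.

parallel double period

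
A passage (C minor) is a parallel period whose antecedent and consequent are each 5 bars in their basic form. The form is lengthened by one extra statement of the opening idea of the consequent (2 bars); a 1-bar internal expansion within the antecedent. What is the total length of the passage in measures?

13 measures

Basic parallel period: 5 + 5 = 10 bars.
10 (basic form) + 2 (extra statement) + 1 (internal expansion) = 13.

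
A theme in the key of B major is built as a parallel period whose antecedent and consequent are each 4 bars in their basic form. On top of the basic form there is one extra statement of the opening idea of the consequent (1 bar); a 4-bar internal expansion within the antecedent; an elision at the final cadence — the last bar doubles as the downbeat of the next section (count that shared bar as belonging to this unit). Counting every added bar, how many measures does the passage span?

13 measures

Basic parallel period: 4 + 4 = 8 bars.
8 (basic form) + 1 (extra statement) + 4 (internal expansion) = 13.
The elision shares a bar with the next section but does not change this unit's count.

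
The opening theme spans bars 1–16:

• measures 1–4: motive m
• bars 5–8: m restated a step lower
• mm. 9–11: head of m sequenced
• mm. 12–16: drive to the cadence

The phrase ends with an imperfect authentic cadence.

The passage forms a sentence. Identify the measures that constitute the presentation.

The presentation of a sentence is the basic idea (bars 1–4) plus its repetition (mm. 5–8); the presentation is therefore mm. 1–8.

measures 1–8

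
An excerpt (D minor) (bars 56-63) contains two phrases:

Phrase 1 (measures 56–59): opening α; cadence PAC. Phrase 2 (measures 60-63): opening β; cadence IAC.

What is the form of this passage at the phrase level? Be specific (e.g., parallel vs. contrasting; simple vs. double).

phrase group

The second phrase closes with an imperfect authentic cadence, which is not stronger than the first phrase's perfect authentic cadence; without a weak→strong cadential pair there is no antecedent–consequent relationship, so this is a phrase group rather than a period.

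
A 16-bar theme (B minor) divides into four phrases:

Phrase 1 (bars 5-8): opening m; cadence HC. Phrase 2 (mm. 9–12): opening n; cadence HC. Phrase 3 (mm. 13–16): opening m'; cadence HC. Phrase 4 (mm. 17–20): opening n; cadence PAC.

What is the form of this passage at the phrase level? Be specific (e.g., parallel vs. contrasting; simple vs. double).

parallel double period

Four phrases in two halves: the first half (measures 5–12) ends with a half cadence, the second (measures 13–20) with a perfect authentic cadence — a large antecedent–consequent pair, i.e. a double period.
Phrase 3 begins with the same material as phrase 1, making it parallel.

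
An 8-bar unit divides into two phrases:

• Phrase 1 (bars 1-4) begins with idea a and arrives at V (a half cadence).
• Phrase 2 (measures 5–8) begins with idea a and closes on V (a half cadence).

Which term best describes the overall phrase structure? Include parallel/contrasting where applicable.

Both phrases have the same opening (a) and the same cadence (half cadence): the second is a restatement, not a consequent, so this is a repeated phrase rather than a period.

repeated phrase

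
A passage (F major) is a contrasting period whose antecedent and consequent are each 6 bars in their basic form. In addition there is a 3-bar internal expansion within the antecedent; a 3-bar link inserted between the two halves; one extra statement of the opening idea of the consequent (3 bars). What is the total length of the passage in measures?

21 measures

Basic contrasting period: 6 + 6 = 12 bars.
12 (basic form) + 3 (internal expansion) + 3 (link) + 3 (extra statement) = 21.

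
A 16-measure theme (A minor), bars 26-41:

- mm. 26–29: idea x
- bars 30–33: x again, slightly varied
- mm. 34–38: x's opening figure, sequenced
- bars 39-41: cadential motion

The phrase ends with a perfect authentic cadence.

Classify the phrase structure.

Basic idea (mm. 26-29) + its repetition (bars 30–33) form the presentation; fragmentation and cadence (measures 34-41) form the continuation — the 16-bar whole is a sentence.

sentence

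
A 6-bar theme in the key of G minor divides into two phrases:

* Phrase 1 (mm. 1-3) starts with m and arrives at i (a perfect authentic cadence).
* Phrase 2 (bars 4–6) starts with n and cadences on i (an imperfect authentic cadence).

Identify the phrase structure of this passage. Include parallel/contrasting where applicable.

The second phrase closes with an imperfect authentic cadence, which is not stronger than the first phrase's perfect authentic cadence; without a weak→strong cadential pair there is no antecedent–consequent relationship, so this is a phrase group rather than a period.

phrase group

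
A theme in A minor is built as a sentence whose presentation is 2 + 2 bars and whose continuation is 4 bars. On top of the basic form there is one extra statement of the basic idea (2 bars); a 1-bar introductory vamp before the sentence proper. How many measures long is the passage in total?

Basic sentence: 2 + 2 + 4 = 8 bars.
8 (basic form) + 2 (extra statement) + 1 (introduction) = 11.

11 measures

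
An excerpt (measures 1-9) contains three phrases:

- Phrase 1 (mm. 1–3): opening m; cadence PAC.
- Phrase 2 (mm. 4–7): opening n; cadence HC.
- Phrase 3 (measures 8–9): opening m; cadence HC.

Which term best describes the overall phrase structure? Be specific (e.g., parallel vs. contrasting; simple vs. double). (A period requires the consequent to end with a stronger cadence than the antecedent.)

phrase group

The final phrase closes with a half cadence, which is not stronger than the preceding half cadence; the 3 phrases lack an overall antecedent–consequent design and so form a phrase group.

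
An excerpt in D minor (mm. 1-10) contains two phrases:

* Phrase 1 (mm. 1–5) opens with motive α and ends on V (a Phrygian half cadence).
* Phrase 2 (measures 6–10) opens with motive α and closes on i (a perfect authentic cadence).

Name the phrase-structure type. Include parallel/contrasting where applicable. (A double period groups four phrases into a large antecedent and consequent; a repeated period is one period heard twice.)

parallel period

Phrase 1 ends with a Phrygian half cadence (weaker) and phrase 2 with a perfect authentic cadence (stronger): antecedent + consequent = a period.
The two phrases open with the same material (α / α), so the period is parallel.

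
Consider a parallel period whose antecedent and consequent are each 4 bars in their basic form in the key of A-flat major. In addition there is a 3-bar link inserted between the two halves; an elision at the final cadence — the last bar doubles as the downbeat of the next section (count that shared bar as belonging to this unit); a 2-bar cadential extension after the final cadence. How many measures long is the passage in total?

Basic parallel period: 4 + 4 = 8 bars.
8 (basic form) + 3 (link) + 2 (cadential extension) = 13.
The elision shares a bar with the next section but does not change this unit's count.

13 measures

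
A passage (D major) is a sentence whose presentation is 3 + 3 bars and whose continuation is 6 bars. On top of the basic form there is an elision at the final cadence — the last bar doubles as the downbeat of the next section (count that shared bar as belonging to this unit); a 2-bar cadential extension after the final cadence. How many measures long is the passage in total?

14 measures

Basic sentence: 3 + 3 + 6 = 12 bars.
12 (basic form) + 2 (cadential extension) = 14.
The elision shares a bar with the next section but does not change this unit's count.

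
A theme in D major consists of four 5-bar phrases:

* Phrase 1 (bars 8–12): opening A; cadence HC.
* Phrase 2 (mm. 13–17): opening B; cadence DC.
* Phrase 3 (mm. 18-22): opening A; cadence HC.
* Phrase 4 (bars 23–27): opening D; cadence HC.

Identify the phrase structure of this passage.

phrase group

Phrase 4 ends with a half cadence, no stronger than phrase 2's deceptive cadence, so the four phrases do not form a double period; nor do phrases 3–4 duplicate 1–2, so it is not a repeated period. With no phrase reaching a conclusive cadence, the passage is a phrase group.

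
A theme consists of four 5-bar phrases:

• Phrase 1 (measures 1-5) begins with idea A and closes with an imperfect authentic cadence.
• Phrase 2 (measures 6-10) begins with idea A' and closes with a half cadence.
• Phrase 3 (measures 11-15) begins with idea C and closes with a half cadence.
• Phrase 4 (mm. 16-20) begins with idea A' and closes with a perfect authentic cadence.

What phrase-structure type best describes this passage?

contrasting double period

Four phrases in two halves: the first half (mm. 1–10) ends with a half cadence, the second (measures 11-20) with a perfect authentic cadence — a large antecedent–consequent pair, i.e. a double period.
Phrase 3 begins with different material from phrase 1, making it contrasting.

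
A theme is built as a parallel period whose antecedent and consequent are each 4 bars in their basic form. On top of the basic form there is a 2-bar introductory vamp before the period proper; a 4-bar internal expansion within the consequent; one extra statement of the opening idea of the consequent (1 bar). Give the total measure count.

15 measures

Basic parallel period: 4 + 4 = 8 bars.
8 (basic form) + 2 (introduction) + 4 (internal expansion) + 1 (extra statement) = 15.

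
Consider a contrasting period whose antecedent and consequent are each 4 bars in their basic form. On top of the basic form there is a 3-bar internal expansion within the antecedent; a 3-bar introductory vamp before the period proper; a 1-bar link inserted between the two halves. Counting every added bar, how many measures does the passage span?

Basic contrasting period: 4 + 4 = 8 bars.
8 (basic form) + 3 (internal expansion) + 3 (introduction) + 1 (link) = 15.

15 measures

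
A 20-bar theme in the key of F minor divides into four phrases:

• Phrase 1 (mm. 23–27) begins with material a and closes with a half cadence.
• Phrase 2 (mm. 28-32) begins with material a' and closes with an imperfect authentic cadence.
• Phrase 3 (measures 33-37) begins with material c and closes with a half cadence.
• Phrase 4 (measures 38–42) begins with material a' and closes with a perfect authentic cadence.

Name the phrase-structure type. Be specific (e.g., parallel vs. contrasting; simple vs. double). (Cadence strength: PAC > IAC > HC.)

Four phrases in two halves: the first half (bars 23–32) ends with an imperfect authentic cadence, the second (mm. 33–42) with a perfect authentic cadence — a large antecedent–consequent pair, i.e. a double period.
Phrase 3 begins with different material from phrase 1, making it contrasting.

contrasting double period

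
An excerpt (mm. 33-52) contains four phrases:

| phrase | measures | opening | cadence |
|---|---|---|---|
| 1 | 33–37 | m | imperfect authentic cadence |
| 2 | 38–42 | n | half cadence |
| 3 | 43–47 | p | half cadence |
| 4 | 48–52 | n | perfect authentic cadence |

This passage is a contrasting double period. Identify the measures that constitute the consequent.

measures 43–52

In a double period the four phrases pair into a large antecedent (phrases 1–2, ending half cadence) and a large consequent (phrases 3–4, ending perfect authentic cadence). The consequent spans measures 43–52.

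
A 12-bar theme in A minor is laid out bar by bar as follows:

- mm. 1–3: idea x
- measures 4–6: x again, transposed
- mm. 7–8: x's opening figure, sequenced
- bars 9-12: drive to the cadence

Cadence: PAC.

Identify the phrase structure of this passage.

Basic idea (bars 1–3) + its repetition (mm. 4-6) form the presentation; fragmentation and cadence (mm. 7–12) form the continuation — the 12-bar whole is a sentence.

sentence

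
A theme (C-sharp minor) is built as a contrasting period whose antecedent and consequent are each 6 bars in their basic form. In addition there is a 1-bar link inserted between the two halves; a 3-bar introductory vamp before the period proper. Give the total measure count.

16 measures

Basic contrasting period: 6 + 6 = 12 bars.
12 (basic form) + 1 (link) + 3 (introduction) = 16.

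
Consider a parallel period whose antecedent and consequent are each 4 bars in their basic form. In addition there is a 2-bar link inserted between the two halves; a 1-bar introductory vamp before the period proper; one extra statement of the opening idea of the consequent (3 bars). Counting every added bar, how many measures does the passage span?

14 measures

Basic parallel period: 4 + 4 = 8 bars.
8 (basic form) + 2 (link) + 1 (introduction) + 3 (extra statement) = 14.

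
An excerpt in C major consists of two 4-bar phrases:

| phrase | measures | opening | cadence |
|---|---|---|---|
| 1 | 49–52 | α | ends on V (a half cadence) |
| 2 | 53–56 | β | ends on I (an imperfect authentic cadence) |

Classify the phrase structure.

Phrase 1 ends with a half cadence (weaker) and phrase 2 with an imperfect authentic cadence (stronger): antecedent + consequent = a period.
The two phrases open with different material (α / β), so the period is contrasting.

contrasting period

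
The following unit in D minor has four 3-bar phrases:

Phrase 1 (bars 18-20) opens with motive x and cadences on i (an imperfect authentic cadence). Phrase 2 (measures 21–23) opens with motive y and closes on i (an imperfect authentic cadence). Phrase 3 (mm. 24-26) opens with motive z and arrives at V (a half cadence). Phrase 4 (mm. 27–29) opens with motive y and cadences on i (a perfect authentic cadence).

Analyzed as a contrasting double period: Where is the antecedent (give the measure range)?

measures 18–23

In a double period the four phrases pair into a large antecedent (phrases 1–2, ending imperfect authentic cadence) and a large consequent (phrases 3–4, ending perfect authentic cadence). The antecedent spans measures 18-23.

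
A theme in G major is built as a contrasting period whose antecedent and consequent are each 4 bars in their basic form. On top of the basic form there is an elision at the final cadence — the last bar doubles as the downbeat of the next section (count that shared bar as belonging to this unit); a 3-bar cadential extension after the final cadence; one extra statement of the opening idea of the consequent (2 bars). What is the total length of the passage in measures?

13 measures

Basic contrasting period: 4 + 4 = 8 bars.
8 (basic form) + 3 (cadential extension) + 2 (extra statement) = 13.
The elision shares a bar with the next section but does not change this unit's count.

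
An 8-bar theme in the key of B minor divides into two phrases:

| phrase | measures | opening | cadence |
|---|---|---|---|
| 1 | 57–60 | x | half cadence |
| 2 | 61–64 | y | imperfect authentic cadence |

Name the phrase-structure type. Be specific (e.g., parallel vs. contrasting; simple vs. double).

contrasting period

Phrase 1 ends with a half cadence (weaker) and phrase 2 with an imperfect authentic cadence (stronger): antecedent + consequent = a period.
The two phrases open with different material (x / y), so the period is contrasting.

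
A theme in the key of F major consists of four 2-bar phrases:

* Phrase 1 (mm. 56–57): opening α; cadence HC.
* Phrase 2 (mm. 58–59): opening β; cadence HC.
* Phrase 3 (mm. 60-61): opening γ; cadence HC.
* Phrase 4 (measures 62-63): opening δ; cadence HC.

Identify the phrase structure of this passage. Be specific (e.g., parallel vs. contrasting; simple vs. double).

phrase group

Phrase 4 ends with a half cadence, no stronger than phrase 2's half cadence, so the four phrases do not form a double period; nor do phrases 3–4 duplicate 1–2, so it is not a repeated period. With no phrase reaching a conclusive cadence, the passage is a phrase group.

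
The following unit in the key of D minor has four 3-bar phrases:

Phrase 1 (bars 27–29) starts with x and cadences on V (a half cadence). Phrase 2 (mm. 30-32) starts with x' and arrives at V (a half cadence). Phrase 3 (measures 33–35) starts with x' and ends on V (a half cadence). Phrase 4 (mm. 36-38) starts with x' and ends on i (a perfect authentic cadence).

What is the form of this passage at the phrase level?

parallel double period

Four phrases in two halves: the first half (mm. 27–32) ends with a half cadence, the second (bars 33–38) with a perfect authentic cadence — a large antecedent–consequent pair, i.e. a double period.
Phrase 3 begins with the same material as phrase 1, making it parallel.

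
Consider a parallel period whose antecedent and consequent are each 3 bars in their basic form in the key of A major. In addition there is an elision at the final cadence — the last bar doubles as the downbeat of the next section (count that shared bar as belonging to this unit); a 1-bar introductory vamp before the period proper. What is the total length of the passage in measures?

Basic parallel period: 3 + 3 = 6 bars.
6 (basic form) + 1 (introduction) = 7.
The elision shares a bar with the next section but does not change this unit's count.

7 measures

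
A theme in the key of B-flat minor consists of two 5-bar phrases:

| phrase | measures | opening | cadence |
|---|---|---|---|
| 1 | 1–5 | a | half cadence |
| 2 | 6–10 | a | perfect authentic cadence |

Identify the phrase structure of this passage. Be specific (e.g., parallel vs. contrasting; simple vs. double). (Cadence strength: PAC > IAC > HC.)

parallel period

Phrase 1 ends with a half cadence (weaker) and phrase 2 with a perfect authentic cadence (stronger): antecedent + consequent = a period.
The two phrases open with the same material (a / a), so the period is parallel.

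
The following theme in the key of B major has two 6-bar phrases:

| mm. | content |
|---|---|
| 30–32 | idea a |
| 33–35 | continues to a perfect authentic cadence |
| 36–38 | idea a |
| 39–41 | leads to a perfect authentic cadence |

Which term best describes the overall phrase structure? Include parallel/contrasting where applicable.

Both phrases have the same opening (a) and the same cadence (perfect authentic cadence): the second is a restatement, not a consequent, so this is a repeated phrase rather than a period.

repeated phrase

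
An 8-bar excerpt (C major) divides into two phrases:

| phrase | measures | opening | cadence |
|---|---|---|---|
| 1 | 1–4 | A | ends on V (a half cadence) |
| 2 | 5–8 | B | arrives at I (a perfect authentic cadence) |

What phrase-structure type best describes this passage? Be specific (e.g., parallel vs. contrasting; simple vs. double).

Phrase 1 ends with a half cadence (weaker) and phrase 2 with a perfect authentic cadence (stronger): antecedent + consequent = a period.
The two phrases open with different material (A / B), so the period is contrasting.

contrasting period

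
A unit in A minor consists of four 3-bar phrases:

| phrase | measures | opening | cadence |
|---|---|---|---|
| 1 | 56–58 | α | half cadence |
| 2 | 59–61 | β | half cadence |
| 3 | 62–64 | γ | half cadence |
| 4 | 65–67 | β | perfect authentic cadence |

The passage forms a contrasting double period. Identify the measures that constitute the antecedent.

measures 56–61

In a double period the four phrases pair into a large antecedent (phrases 1–2, ending half cadence) and a large consequent (phrases 3–4, ending perfect authentic cadence). The antecedent spans mm. 56–61.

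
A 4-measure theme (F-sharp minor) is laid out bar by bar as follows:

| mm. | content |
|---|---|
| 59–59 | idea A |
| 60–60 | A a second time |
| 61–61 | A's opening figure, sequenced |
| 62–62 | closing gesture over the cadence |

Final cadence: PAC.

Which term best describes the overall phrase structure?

sentence

Basic idea (measure 59) + its repetition (bar 60) form the presentation; fragmentation and cadence (bars 61-62) form the continuation — the 4-bar whole is a sentence.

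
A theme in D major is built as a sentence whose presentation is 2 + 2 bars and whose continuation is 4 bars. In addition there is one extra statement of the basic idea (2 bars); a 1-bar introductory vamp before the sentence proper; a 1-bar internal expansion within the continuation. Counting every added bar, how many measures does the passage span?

12 measures

Basic sentence: 2 + 2 + 4 = 8 bars.
8 (basic form) + 2 (extra statement) + 1 (introduction) + 1 (internal expansion) = 12.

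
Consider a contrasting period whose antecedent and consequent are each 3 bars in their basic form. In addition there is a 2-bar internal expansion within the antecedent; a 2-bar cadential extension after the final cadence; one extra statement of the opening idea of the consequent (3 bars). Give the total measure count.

13 measures

Basic contrasting period: 3 + 3 = 6 bars.
6 (basic form) + 2 (internal expansion) + 2 (cadential extension) + 3 (extra statement) = 13.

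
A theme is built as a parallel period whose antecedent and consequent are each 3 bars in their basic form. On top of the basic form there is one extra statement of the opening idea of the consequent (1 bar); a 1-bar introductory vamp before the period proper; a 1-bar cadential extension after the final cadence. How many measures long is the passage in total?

9 measures

Basic parallel period: 3 + 3 = 6 bars.
6 (basic form) + 1 (extra statement) + 1 (introduction) + 1 (cadential extension) = 9.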